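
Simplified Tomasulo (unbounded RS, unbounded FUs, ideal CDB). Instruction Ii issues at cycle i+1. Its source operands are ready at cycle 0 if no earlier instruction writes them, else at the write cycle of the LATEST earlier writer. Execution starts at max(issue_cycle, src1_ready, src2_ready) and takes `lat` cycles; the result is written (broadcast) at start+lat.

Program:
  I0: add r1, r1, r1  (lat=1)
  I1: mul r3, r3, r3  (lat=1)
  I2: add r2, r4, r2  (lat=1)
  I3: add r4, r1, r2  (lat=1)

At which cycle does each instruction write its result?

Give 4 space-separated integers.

I0 add r1: issue@1 deps=(None,None) exec_start@1 write@2
I1 mul r3: issue@2 deps=(None,None) exec_start@2 write@3
I2 add r2: issue@3 deps=(None,None) exec_start@3 write@4
I3 add r4: issue@4 deps=(0,2) exec_start@4 write@5

Answer: 2 3 4 5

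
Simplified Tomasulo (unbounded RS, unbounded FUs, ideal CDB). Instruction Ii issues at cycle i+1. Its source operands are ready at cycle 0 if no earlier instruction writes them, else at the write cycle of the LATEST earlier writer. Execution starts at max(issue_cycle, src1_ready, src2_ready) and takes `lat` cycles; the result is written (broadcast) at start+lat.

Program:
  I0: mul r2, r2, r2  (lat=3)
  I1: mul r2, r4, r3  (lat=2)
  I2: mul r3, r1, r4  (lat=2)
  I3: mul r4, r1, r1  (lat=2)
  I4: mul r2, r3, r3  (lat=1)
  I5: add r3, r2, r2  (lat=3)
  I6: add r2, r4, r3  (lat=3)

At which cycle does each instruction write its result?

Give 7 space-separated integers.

Answer: 4 4 5 6 6 9 12

Derivation:
I0 mul r2: issue@1 deps=(None,None) exec_start@1 write@4
I1 mul r2: issue@2 deps=(None,None) exec_start@2 write@4
I2 mul r3: issue@3 deps=(None,None) exec_start@3 write@5
I3 mul r4: issue@4 deps=(None,None) exec_start@4 write@6
I4 mul r2: issue@5 deps=(2,2) exec_start@5 write@6
I5 add r3: issue@6 deps=(4,4) exec_start@6 write@9
I6 add r2: issue@7 deps=(3,5) exec_start@9 write@12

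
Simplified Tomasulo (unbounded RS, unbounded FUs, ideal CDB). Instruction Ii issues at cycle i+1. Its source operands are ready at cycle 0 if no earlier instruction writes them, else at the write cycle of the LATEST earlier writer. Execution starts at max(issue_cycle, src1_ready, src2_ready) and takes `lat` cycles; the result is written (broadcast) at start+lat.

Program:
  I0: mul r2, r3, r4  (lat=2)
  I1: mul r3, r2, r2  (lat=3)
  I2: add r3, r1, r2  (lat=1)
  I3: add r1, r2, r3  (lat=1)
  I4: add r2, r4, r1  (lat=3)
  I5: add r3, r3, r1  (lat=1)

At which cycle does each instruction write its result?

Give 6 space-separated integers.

Answer: 3 6 4 5 8 7

Derivation:
I0 mul r2: issue@1 deps=(None,None) exec_start@1 write@3
I1 mul r3: issue@2 deps=(0,0) exec_start@3 write@6
I2 add r3: issue@3 deps=(None,0) exec_start@3 write@4
I3 add r1: issue@4 deps=(0,2) exec_start@4 write@5
I4 add r2: issue@5 deps=(None,3) exec_start@5 write@8
I5 add r3: issue@6 deps=(2,3) exec_start@6 write@7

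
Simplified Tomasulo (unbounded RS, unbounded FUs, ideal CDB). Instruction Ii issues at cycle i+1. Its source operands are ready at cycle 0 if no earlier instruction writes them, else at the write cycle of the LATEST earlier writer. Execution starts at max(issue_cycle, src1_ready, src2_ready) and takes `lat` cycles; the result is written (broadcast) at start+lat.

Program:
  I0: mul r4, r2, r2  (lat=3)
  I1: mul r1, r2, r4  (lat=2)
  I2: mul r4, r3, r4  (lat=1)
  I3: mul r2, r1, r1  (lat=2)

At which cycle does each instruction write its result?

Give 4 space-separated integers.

I0 mul r4: issue@1 deps=(None,None) exec_start@1 write@4
I1 mul r1: issue@2 deps=(None,0) exec_start@4 write@6
I2 mul r4: issue@3 deps=(None,0) exec_start@4 write@5
I3 mul r2: issue@4 deps=(1,1) exec_start@6 write@8

Answer: 4 6 5 8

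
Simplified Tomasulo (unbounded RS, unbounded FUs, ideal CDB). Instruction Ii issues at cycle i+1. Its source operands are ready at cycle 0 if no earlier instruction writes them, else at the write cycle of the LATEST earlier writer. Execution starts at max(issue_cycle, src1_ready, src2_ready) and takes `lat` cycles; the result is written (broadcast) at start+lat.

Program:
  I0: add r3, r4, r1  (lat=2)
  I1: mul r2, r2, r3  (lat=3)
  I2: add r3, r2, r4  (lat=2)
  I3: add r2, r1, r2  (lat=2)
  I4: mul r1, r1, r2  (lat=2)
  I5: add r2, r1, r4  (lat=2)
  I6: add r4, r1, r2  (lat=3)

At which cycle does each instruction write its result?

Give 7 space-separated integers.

Answer: 3 6 8 8 10 12 15

Derivation:
I0 add r3: issue@1 deps=(None,None) exec_start@1 write@3
I1 mul r2: issue@2 deps=(None,0) exec_start@3 write@6
I2 add r3: issue@3 deps=(1,None) exec_start@6 write@8
I3 add r2: issue@4 deps=(None,1) exec_start@6 write@8
I4 mul r1: issue@5 deps=(None,3) exec_start@8 write@10
I5 add r2: issue@6 deps=(4,None) exec_start@10 write@12
I6 add r4: issue@7 deps=(4,5) exec_start@12 write@15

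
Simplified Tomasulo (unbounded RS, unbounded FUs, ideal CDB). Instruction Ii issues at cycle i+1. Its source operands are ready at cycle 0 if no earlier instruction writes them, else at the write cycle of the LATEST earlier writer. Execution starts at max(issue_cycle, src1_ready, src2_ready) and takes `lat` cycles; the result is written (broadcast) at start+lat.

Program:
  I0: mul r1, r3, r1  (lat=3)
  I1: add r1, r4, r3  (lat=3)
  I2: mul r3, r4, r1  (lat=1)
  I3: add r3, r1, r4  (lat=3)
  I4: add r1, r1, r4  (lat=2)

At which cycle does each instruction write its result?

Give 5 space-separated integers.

Answer: 4 5 6 8 7

Derivation:
I0 mul r1: issue@1 deps=(None,None) exec_start@1 write@4
I1 add r1: issue@2 deps=(None,None) exec_start@2 write@5
I2 mul r3: issue@3 deps=(None,1) exec_start@5 write@6
I3 add r3: issue@4 deps=(1,None) exec_start@5 write@8
I4 add r1: issue@5 deps=(1,None) exec_start@5 write@7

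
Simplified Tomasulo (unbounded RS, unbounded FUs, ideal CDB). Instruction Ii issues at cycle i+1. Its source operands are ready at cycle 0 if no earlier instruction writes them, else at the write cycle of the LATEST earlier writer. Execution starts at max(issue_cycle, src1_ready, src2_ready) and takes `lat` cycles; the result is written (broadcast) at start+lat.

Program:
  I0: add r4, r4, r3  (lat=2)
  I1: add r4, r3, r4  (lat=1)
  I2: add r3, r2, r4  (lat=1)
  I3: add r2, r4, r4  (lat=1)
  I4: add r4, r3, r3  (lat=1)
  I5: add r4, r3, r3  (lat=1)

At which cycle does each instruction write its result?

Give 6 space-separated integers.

Answer: 3 4 5 5 6 7

Derivation:
I0 add r4: issue@1 deps=(None,None) exec_start@1 write@3
I1 add r4: issue@2 deps=(None,0) exec_start@3 write@4
I2 add r3: issue@3 deps=(None,1) exec_start@4 write@5
I3 add r2: issue@4 deps=(1,1) exec_start@4 write@5
I4 add r4: issue@5 deps=(2,2) exec_start@5 write@6
I5 add r4: issue@6 deps=(2,2) exec_start@6 write@7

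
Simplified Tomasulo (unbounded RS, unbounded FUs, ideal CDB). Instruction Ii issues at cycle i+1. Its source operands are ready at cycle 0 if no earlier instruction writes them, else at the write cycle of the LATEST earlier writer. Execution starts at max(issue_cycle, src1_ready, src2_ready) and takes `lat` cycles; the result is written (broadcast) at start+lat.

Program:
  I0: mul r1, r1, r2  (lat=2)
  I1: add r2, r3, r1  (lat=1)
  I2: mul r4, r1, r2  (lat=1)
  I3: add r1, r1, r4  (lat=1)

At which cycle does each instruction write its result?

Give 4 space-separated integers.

Answer: 3 4 5 6

Derivation:
I0 mul r1: issue@1 deps=(None,None) exec_start@1 write@3
I1 add r2: issue@2 deps=(None,0) exec_start@3 write@4
I2 mul r4: issue@3 deps=(0,1) exec_start@4 write@5
I3 add r1: issue@4 deps=(0,2) exec_start@5 write@6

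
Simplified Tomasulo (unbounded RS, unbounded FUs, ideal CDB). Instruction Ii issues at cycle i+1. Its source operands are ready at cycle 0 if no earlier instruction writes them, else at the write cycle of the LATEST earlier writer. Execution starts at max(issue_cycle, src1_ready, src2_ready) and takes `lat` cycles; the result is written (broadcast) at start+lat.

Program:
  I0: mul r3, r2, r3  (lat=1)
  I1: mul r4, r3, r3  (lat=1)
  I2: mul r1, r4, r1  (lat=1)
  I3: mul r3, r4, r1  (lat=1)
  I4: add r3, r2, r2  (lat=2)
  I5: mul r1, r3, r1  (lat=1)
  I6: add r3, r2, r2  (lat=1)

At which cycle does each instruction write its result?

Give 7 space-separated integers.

Answer: 2 3 4 5 7 8 8

Derivation:
I0 mul r3: issue@1 deps=(None,None) exec_start@1 write@2
I1 mul r4: issue@2 deps=(0,0) exec_start@2 write@3
I2 mul r1: issue@3 deps=(1,None) exec_start@3 write@4
I3 mul r3: issue@4 deps=(1,2) exec_start@4 write@5
I4 add r3: issue@5 deps=(None,None) exec_start@5 write@7
I5 mul r1: issue@6 deps=(4,2) exec_start@7 write@8
I6 add r3: issue@7 deps=(None,None) exec_start@7 write@8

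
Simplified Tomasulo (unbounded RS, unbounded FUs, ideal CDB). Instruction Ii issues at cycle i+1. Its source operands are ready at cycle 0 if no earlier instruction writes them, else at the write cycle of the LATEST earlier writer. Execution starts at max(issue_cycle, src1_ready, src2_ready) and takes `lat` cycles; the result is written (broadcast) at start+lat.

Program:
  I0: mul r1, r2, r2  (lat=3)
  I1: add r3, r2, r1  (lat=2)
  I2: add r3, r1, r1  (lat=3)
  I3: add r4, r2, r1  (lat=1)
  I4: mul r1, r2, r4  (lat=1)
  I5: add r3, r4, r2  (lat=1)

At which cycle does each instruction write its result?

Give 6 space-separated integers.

I0 mul r1: issue@1 deps=(None,None) exec_start@1 write@4
I1 add r3: issue@2 deps=(None,0) exec_start@4 write@6
I2 add r3: issue@3 deps=(0,0) exec_start@4 write@7
I3 add r4: issue@4 deps=(None,0) exec_start@4 write@5
I4 mul r1: issue@5 deps=(None,3) exec_start@5 write@6
I5 add r3: issue@6 deps=(3,None) exec_start@6 write@7

Answer: 4 6 7 5 6 7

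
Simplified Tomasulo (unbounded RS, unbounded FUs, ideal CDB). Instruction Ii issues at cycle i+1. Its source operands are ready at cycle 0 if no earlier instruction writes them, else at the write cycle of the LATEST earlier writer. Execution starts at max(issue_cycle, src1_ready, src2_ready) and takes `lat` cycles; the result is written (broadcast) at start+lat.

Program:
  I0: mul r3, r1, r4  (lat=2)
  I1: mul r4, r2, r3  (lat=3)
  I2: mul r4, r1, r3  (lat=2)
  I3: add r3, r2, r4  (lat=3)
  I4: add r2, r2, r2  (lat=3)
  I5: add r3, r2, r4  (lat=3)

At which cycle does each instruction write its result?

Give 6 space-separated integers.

Answer: 3 6 5 8 8 11

Derivation:
I0 mul r3: issue@1 deps=(None,None) exec_start@1 write@3
I1 mul r4: issue@2 deps=(None,0) exec_start@3 write@6
I2 mul r4: issue@3 deps=(None,0) exec_start@3 write@5
I3 add r3: issue@4 deps=(None,2) exec_start@5 write@8
I4 add r2: issue@5 deps=(None,None) exec_start@5 write@8
I5 add r3: issue@6 deps=(4,2) exec_start@8 write@11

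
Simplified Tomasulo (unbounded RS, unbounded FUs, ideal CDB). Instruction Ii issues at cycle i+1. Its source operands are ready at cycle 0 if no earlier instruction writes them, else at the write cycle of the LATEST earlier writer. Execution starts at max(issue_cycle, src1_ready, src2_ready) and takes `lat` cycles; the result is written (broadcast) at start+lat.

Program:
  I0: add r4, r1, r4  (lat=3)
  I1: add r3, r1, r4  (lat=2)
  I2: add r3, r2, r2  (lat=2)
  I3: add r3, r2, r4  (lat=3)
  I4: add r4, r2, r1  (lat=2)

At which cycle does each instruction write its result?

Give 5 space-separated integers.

Answer: 4 6 5 7 7

Derivation:
I0 add r4: issue@1 deps=(None,None) exec_start@1 write@4
I1 add r3: issue@2 deps=(None,0) exec_start@4 write@6
I2 add r3: issue@3 deps=(None,None) exec_start@3 write@5
I3 add r3: issue@4 deps=(None,0) exec_start@4 write@7
I4 add r4: issue@5 deps=(None,None) exec_start@5 write@7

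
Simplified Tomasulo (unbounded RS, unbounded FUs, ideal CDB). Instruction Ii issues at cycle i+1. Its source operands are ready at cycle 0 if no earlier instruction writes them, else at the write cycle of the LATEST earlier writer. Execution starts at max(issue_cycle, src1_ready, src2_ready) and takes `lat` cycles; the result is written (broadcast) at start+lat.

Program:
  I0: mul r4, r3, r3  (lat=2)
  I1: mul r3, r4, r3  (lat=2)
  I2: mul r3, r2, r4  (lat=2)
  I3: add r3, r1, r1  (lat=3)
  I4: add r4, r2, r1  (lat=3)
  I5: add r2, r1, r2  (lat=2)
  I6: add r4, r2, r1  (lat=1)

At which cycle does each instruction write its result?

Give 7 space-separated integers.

I0 mul r4: issue@1 deps=(None,None) exec_start@1 write@3
I1 mul r3: issue@2 deps=(0,None) exec_start@3 write@5
I2 mul r3: issue@3 deps=(None,0) exec_start@3 write@5
I3 add r3: issue@4 deps=(None,None) exec_start@4 write@7
I4 add r4: issue@5 deps=(None,None) exec_start@5 write@8
I5 add r2: issue@6 deps=(None,None) exec_start@6 write@8
I6 add r4: issue@7 deps=(5,None) exec_start@8 write@9

Answer: 3 5 5 7 8 8 9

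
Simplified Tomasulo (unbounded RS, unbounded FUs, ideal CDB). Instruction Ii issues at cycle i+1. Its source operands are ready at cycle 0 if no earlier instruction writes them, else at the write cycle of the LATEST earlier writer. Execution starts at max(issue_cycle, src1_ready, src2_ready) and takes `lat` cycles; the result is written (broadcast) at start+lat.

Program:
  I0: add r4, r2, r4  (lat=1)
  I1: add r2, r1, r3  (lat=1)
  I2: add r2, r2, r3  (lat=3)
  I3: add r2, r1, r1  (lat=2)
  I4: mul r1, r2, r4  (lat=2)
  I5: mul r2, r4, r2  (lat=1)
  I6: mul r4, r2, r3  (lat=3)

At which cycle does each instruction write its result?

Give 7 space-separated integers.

I0 add r4: issue@1 deps=(None,None) exec_start@1 write@2
I1 add r2: issue@2 deps=(None,None) exec_start@2 write@3
I2 add r2: issue@3 deps=(1,None) exec_start@3 write@6
I3 add r2: issue@4 deps=(None,None) exec_start@4 write@6
I4 mul r1: issue@5 deps=(3,0) exec_start@6 write@8
I5 mul r2: issue@6 deps=(0,3) exec_start@6 write@7
I6 mul r4: issue@7 deps=(5,None) exec_start@7 write@10

Answer: 2 3 6 6 8 7 10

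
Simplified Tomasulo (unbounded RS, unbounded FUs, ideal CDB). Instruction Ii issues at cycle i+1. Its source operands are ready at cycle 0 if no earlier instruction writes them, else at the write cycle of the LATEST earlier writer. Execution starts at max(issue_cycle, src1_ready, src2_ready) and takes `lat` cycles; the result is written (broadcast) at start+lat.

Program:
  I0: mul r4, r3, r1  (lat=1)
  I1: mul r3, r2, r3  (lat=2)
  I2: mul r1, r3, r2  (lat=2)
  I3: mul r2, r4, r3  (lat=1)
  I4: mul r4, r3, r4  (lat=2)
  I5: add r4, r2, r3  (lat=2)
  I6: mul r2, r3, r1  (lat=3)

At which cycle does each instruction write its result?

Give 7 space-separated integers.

Answer: 2 4 6 5 7 8 10

Derivation:
I0 mul r4: issue@1 deps=(None,None) exec_start@1 write@2
I1 mul r3: issue@2 deps=(None,None) exec_start@2 write@4
I2 mul r1: issue@3 deps=(1,None) exec_start@4 write@6
I3 mul r2: issue@4 deps=(0,1) exec_start@4 write@5
I4 mul r4: issue@5 deps=(1,0) exec_start@5 write@7
I5 add r4: issue@6 deps=(3,1) exec_start@6 write@8
I6 mul r2: issue@7 deps=(1,2) exec_start@7 write@10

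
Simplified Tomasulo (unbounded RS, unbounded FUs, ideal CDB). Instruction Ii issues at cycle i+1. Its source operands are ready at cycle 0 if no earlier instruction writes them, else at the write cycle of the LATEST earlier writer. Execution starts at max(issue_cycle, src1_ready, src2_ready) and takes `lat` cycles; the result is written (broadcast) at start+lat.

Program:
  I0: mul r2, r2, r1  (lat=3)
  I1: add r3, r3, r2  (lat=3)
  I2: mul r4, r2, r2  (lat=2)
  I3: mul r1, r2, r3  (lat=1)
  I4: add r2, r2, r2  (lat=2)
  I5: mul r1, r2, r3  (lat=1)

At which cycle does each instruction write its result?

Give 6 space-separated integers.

Answer: 4 7 6 8 7 8

Derivation:
I0 mul r2: issue@1 deps=(None,None) exec_start@1 write@4
I1 add r3: issue@2 deps=(None,0) exec_start@4 write@7
I2 mul r4: issue@3 deps=(0,0) exec_start@4 write@6
I3 mul r1: issue@4 deps=(0,1) exec_start@7 write@8
I4 add r2: issue@5 deps=(0,0) exec_start@5 write@7
I5 mul r1: issue@6 deps=(4,1) exec_start@7 write@8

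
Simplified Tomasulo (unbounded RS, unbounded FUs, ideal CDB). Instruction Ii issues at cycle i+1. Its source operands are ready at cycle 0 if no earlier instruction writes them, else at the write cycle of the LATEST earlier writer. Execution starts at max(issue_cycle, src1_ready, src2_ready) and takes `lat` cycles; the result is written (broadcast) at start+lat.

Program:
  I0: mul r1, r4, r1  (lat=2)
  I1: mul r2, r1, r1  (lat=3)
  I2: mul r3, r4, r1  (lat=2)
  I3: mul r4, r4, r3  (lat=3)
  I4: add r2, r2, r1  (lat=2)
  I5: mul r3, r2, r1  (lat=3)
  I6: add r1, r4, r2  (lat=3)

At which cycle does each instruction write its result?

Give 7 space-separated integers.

Answer: 3 6 5 8 8 11 11

Derivation:
I0 mul r1: issue@1 deps=(None,None) exec_start@1 write@3
I1 mul r2: issue@2 deps=(0,0) exec_start@3 write@6
I2 mul r3: issue@3 deps=(None,0) exec_start@3 write@5
I3 mul r4: issue@4 deps=(None,2) exec_start@5 write@8
I4 add r2: issue@5 deps=(1,0) exec_start@6 write@8
I5 mul r3: issue@6 deps=(4,0) exec_start@8 write@11
I6 add r1: issue@7 deps=(3,4) exec_start@8 write@11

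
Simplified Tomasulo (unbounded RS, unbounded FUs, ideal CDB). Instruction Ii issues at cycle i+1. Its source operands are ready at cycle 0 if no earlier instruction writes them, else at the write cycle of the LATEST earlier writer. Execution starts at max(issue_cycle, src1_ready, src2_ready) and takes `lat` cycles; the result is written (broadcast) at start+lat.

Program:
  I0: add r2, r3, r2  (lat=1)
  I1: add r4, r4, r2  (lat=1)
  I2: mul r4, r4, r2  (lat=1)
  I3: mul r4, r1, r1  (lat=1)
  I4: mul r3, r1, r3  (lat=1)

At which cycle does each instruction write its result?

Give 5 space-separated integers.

I0 add r2: issue@1 deps=(None,None) exec_start@1 write@2
I1 add r4: issue@2 deps=(None,0) exec_start@2 write@3
I2 mul r4: issue@3 deps=(1,0) exec_start@3 write@4
I3 mul r4: issue@4 deps=(None,None) exec_start@4 write@5
I4 mul r3: issue@5 deps=(None,None) exec_start@5 write@6

Answer: 2 3 4 5 6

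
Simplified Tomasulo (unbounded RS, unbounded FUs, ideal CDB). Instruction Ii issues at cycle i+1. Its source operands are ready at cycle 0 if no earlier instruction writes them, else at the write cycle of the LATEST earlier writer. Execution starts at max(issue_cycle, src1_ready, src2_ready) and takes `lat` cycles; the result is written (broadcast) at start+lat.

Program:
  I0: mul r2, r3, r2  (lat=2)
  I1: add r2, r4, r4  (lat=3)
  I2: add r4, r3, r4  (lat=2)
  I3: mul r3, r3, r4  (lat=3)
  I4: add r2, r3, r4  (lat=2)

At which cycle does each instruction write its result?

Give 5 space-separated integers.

Answer: 3 5 5 8 10

Derivation:
I0 mul r2: issue@1 deps=(None,None) exec_start@1 write@3
I1 add r2: issue@2 deps=(None,None) exec_start@2 write@5
I2 add r4: issue@3 deps=(None,None) exec_start@3 write@5
I3 mul r3: issue@4 deps=(None,2) exec_start@5 write@8
I4 add r2: issue@5 deps=(3,2) exec_start@8 write@10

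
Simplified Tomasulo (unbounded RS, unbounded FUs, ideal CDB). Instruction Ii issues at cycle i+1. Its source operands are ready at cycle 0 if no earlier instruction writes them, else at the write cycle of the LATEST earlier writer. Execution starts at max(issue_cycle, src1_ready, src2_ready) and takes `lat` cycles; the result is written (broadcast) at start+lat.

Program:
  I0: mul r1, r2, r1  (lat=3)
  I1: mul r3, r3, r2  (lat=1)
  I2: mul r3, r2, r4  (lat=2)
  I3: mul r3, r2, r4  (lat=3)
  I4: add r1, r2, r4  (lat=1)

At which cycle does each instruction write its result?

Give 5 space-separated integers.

Answer: 4 3 5 7 6

Derivation:
I0 mul r1: issue@1 deps=(None,None) exec_start@1 write@4
I1 mul r3: issue@2 deps=(None,None) exec_start@2 write@3
I2 mul r3: issue@3 deps=(None,None) exec_start@3 write@5
I3 mul r3: issue@4 deps=(None,None) exec_start@4 write@7
I4 add r1: issue@5 deps=(None,None) exec_start@5 write@6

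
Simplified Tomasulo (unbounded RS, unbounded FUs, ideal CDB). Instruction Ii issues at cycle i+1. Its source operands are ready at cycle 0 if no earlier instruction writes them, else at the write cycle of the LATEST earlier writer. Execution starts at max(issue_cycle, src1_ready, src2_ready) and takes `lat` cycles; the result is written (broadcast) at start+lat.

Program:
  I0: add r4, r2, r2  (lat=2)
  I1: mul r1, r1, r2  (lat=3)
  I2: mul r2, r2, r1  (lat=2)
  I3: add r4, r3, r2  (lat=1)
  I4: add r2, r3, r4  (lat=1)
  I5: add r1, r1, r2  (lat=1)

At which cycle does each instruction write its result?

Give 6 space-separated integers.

I0 add r4: issue@1 deps=(None,None) exec_start@1 write@3
I1 mul r1: issue@2 deps=(None,None) exec_start@2 write@5
I2 mul r2: issue@3 deps=(None,1) exec_start@5 write@7
I3 add r4: issue@4 deps=(None,2) exec_start@7 write@8
I4 add r2: issue@5 deps=(None,3) exec_start@8 write@9
I5 add r1: issue@6 deps=(1,4) exec_start@9 write@10

Answer: 3 5 7 8 9 10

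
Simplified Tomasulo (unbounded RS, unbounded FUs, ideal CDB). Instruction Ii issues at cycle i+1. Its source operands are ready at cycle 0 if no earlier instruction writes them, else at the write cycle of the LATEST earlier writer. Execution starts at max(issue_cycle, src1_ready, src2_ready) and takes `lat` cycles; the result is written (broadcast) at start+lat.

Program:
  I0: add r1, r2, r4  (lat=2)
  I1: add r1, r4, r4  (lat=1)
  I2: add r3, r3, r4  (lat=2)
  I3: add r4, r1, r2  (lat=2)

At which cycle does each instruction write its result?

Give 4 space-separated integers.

I0 add r1: issue@1 deps=(None,None) exec_start@1 write@3
I1 add r1: issue@2 deps=(None,None) exec_start@2 write@3
I2 add r3: issue@3 deps=(None,None) exec_start@3 write@5
I3 add r4: issue@4 deps=(1,None) exec_start@4 write@6

Answer: 3 3 5 6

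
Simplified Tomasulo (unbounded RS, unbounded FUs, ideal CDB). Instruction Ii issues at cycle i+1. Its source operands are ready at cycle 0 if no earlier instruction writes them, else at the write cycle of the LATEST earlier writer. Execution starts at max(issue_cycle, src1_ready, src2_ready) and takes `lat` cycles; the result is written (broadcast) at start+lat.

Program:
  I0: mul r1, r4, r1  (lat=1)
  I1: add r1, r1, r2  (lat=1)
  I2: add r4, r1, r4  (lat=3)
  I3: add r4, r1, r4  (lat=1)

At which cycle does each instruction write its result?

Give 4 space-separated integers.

Answer: 2 3 6 7

Derivation:
I0 mul r1: issue@1 deps=(None,None) exec_start@1 write@2
I1 add r1: issue@2 deps=(0,None) exec_start@2 write@3
I2 add r4: issue@3 deps=(1,None) exec_start@3 write@6
I3 add r4: issue@4 deps=(1,2) exec_start@6 write@7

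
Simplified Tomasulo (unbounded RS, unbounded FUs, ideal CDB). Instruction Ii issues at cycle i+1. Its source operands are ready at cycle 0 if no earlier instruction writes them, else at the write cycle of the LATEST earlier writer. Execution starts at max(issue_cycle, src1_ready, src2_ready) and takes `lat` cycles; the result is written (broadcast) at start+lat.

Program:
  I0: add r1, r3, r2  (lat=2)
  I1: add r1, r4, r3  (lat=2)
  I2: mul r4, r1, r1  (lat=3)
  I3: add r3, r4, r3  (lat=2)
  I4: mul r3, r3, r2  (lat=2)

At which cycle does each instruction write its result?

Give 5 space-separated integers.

Answer: 3 4 7 9 11

Derivation:
I0 add r1: issue@1 deps=(None,None) exec_start@1 write@3
I1 add r1: issue@2 deps=(None,None) exec_start@2 write@4
I2 mul r4: issue@3 deps=(1,1) exec_start@4 write@7
I3 add r3: issue@4 deps=(2,None) exec_start@7 write@9
I4 mul r3: issue@5 deps=(3,None) exec_start@9 write@11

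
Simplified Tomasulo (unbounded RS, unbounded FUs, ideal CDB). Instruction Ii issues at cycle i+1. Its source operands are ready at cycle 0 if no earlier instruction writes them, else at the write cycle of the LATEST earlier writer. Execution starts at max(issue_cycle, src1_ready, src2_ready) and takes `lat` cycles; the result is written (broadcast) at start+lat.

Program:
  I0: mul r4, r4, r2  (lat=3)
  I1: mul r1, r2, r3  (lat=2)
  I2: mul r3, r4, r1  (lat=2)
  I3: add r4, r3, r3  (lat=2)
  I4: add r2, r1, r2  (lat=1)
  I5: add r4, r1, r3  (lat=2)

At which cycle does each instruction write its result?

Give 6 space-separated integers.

I0 mul r4: issue@1 deps=(None,None) exec_start@1 write@4
I1 mul r1: issue@2 deps=(None,None) exec_start@2 write@4
I2 mul r3: issue@3 deps=(0,1) exec_start@4 write@6
I3 add r4: issue@4 deps=(2,2) exec_start@6 write@8
I4 add r2: issue@5 deps=(1,None) exec_start@5 write@6
I5 add r4: issue@6 deps=(1,2) exec_start@6 write@8

Answer: 4 4 6 8 6 8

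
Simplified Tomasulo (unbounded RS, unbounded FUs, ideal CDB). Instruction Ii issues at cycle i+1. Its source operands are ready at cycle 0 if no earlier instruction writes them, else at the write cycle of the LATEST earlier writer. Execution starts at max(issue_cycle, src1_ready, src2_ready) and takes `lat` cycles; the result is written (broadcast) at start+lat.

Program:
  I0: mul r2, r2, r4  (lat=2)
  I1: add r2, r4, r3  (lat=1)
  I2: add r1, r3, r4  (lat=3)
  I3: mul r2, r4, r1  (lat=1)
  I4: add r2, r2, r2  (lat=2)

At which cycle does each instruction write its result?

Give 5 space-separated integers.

Answer: 3 3 6 7 9

Derivation:
I0 mul r2: issue@1 deps=(None,None) exec_start@1 write@3
I1 add r2: issue@2 deps=(None,None) exec_start@2 write@3
I2 add r1: issue@3 deps=(None,None) exec_start@3 write@6
I3 mul r2: issue@4 deps=(None,2) exec_start@6 write@7
I4 add r2: issue@5 deps=(3,3) exec_start@7 write@9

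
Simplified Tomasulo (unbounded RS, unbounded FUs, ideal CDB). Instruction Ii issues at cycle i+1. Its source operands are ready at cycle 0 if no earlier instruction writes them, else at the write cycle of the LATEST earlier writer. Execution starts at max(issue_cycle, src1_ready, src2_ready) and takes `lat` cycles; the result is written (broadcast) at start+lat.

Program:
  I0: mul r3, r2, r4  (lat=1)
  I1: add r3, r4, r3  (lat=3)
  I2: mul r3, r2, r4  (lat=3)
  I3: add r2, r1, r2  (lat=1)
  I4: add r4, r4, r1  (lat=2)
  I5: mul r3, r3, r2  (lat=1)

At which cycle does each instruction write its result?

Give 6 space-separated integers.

I0 mul r3: issue@1 deps=(None,None) exec_start@1 write@2
I1 add r3: issue@2 deps=(None,0) exec_start@2 write@5
I2 mul r3: issue@3 deps=(None,None) exec_start@3 write@6
I3 add r2: issue@4 deps=(None,None) exec_start@4 write@5
I4 add r4: issue@5 deps=(None,None) exec_start@5 write@7
I5 mul r3: issue@6 deps=(2,3) exec_start@6 write@7

Answer: 2 5 6 5 7 7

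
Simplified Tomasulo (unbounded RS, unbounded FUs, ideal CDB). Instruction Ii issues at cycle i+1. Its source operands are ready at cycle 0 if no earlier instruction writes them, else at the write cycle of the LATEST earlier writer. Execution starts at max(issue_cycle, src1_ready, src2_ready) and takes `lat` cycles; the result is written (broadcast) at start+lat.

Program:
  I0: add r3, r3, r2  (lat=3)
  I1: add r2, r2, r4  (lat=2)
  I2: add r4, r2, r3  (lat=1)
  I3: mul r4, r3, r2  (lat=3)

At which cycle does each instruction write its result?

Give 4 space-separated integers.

Answer: 4 4 5 7

Derivation:
I0 add r3: issue@1 deps=(None,None) exec_start@1 write@4
I1 add r2: issue@2 deps=(None,None) exec_start@2 write@4
I2 add r4: issue@3 deps=(1,0) exec_start@4 write@5
I3 mul r4: issue@4 deps=(0,1) exec_start@4 write@7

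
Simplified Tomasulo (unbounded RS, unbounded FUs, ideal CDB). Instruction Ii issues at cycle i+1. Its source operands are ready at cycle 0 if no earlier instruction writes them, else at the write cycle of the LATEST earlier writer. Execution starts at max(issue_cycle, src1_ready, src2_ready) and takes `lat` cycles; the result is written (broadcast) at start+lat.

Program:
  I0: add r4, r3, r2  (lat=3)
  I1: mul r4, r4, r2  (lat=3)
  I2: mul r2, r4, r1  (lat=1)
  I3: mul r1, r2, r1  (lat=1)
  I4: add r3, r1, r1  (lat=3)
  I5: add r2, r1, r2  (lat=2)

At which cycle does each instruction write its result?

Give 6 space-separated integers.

I0 add r4: issue@1 deps=(None,None) exec_start@1 write@4
I1 mul r4: issue@2 deps=(0,None) exec_start@4 write@7
I2 mul r2: issue@3 deps=(1,None) exec_start@7 write@8
I3 mul r1: issue@4 deps=(2,None) exec_start@8 write@9
I4 add r3: issue@5 deps=(3,3) exec_start@9 write@12
I5 add r2: issue@6 deps=(3,2) exec_start@9 write@11

Answer: 4 7 8 9 12 11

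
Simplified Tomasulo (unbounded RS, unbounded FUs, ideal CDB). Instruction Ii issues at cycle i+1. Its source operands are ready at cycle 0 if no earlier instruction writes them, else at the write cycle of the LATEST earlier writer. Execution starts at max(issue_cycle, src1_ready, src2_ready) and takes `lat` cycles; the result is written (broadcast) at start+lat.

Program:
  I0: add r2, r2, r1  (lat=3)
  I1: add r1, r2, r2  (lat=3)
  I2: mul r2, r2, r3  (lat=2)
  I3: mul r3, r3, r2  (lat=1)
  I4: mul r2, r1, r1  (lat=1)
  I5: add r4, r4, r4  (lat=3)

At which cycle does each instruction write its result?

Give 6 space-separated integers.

Answer: 4 7 6 7 8 9

Derivation:
I0 add r2: issue@1 deps=(None,None) exec_start@1 write@4
I1 add r1: issue@2 deps=(0,0) exec_start@4 write@7
I2 mul r2: issue@3 deps=(0,None) exec_start@4 write@6
I3 mul r3: issue@4 deps=(None,2) exec_start@6 write@7
I4 mul r2: issue@5 deps=(1,1) exec_start@7 write@8
I5 add r4: issue@6 deps=(None,None) exec_start@6 write@9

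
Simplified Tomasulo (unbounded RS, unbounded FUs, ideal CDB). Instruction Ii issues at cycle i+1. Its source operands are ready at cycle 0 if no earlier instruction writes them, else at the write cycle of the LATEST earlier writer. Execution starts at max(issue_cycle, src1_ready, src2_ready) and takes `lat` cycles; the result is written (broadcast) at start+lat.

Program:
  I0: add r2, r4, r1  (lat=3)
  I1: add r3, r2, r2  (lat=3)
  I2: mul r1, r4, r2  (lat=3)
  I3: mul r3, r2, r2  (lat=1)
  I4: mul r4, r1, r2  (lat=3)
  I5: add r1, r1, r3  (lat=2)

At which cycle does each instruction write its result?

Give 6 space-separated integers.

Answer: 4 7 7 5 10 9

Derivation:
I0 add r2: issue@1 deps=(None,None) exec_start@1 write@4
I1 add r3: issue@2 deps=(0,0) exec_start@4 write@7
I2 mul r1: issue@3 deps=(None,0) exec_start@4 write@7
I3 mul r3: issue@4 deps=(0,0) exec_start@4 write@5
I4 mul r4: issue@5 deps=(2,0) exec_start@7 write@10
I5 add r1: issue@6 deps=(2,3) exec_start@7 write@9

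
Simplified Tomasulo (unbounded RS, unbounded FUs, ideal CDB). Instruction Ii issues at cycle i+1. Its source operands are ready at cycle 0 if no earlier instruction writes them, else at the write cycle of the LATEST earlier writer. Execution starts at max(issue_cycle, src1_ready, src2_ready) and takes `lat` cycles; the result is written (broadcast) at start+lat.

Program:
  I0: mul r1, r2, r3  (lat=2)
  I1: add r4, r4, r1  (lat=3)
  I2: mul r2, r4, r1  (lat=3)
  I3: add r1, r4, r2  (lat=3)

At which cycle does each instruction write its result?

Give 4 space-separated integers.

I0 mul r1: issue@1 deps=(None,None) exec_start@1 write@3
I1 add r4: issue@2 deps=(None,0) exec_start@3 write@6
I2 mul r2: issue@3 deps=(1,0) exec_start@6 write@9
I3 add r1: issue@4 deps=(1,2) exec_start@9 write@12

Answer: 3 6 9 12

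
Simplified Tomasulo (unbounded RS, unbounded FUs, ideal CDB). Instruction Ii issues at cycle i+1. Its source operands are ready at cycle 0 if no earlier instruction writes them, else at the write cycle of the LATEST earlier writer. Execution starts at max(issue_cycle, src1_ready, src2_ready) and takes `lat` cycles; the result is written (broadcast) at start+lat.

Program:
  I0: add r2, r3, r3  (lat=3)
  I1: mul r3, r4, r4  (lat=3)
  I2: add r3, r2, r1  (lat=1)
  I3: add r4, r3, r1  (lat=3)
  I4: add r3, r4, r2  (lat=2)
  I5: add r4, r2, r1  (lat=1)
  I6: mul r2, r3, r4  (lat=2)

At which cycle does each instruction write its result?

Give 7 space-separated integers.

Answer: 4 5 5 8 10 7 12

Derivation:
I0 add r2: issue@1 deps=(None,None) exec_start@1 write@4
I1 mul r3: issue@2 deps=(None,None) exec_start@2 write@5
I2 add r3: issue@3 deps=(0,None) exec_start@4 write@5
I3 add r4: issue@4 deps=(2,None) exec_start@5 write@8
I4 add r3: issue@5 deps=(3,0) exec_start@8 write@10
I5 add r4: issue@6 deps=(0,None) exec_start@6 write@7
I6 mul r2: issue@7 deps=(4,5) exec_start@10 write@12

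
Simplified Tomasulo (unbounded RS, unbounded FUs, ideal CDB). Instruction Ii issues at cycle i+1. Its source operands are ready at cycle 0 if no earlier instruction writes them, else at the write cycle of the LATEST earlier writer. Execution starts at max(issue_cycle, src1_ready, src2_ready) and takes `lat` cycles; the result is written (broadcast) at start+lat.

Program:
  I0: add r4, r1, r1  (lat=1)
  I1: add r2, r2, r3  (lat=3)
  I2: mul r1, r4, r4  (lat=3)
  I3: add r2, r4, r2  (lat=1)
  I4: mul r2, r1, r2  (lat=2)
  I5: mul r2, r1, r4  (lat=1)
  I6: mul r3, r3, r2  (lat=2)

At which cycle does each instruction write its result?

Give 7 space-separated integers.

Answer: 2 5 6 6 8 7 9

Derivation:
I0 add r4: issue@1 deps=(None,None) exec_start@1 write@2
I1 add r2: issue@2 deps=(None,None) exec_start@2 write@5
I2 mul r1: issue@3 deps=(0,0) exec_start@3 write@6
I3 add r2: issue@4 deps=(0,1) exec_start@5 write@6
I4 mul r2: issue@5 deps=(2,3) exec_start@6 write@8
I5 mul r2: issue@6 deps=(2,0) exec_start@6 write@7
I6 mul r3: issue@7 deps=(None,5) exec_start@7 write@9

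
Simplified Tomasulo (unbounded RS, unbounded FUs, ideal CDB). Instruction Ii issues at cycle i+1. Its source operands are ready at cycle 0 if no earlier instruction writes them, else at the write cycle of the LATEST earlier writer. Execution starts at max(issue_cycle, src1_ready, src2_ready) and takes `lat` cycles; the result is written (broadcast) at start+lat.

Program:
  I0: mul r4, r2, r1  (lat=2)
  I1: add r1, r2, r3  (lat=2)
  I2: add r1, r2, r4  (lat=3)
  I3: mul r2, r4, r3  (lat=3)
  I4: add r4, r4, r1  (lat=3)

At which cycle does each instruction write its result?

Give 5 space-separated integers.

Answer: 3 4 6 7 9

Derivation:
I0 mul r4: issue@1 deps=(None,None) exec_start@1 write@3
I1 add r1: issue@2 deps=(None,None) exec_start@2 write@4
I2 add r1: issue@3 deps=(None,0) exec_start@3 write@6
I3 mul r2: issue@4 deps=(0,None) exec_start@4 write@7
I4 add r4: issue@5 deps=(0,2) exec_start@6 write@9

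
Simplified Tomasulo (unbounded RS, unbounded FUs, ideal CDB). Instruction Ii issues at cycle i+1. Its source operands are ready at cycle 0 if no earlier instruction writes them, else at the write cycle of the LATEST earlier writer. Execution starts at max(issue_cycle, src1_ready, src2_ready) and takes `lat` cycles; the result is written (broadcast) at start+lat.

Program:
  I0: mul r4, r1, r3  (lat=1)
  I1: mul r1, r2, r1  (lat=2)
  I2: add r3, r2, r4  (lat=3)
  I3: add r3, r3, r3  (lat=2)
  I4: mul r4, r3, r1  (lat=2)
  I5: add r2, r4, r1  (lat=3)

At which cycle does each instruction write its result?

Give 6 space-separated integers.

Answer: 2 4 6 8 10 13

Derivation:
I0 mul r4: issue@1 deps=(None,None) exec_start@1 write@2
I1 mul r1: issue@2 deps=(None,None) exec_start@2 write@4
I2 add r3: issue@3 deps=(None,0) exec_start@3 write@6
I3 add r3: issue@4 deps=(2,2) exec_start@6 write@8
I4 mul r4: issue@5 deps=(3,1) exec_start@8 write@10
I5 add r2: issue@6 deps=(4,1) exec_start@10 write@13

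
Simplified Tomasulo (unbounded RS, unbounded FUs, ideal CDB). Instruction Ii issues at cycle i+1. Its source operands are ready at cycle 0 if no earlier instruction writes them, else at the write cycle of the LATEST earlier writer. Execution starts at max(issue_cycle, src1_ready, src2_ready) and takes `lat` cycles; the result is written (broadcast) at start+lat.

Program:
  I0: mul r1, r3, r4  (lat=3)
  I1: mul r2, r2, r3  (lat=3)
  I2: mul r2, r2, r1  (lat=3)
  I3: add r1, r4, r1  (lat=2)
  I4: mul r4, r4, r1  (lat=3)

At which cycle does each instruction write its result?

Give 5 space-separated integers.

I0 mul r1: issue@1 deps=(None,None) exec_start@1 write@4
I1 mul r2: issue@2 deps=(None,None) exec_start@2 write@5
I2 mul r2: issue@3 deps=(1,0) exec_start@5 write@8
I3 add r1: issue@4 deps=(None,0) exec_start@4 write@6
I4 mul r4: issue@5 deps=(None,3) exec_start@6 write@9

Answer: 4 5 8 6 9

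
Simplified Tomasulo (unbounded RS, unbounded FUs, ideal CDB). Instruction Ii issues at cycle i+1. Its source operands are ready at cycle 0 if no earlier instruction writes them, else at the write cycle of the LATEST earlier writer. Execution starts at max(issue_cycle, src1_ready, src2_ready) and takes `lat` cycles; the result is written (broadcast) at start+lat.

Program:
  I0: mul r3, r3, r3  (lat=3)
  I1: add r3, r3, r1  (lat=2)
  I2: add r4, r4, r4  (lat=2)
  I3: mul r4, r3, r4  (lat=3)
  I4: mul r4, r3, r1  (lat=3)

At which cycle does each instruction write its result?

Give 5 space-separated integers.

Answer: 4 6 5 9 9

Derivation:
I0 mul r3: issue@1 deps=(None,None) exec_start@1 write@4
I1 add r3: issue@2 deps=(0,None) exec_start@4 write@6
I2 add r4: issue@3 deps=(None,None) exec_start@3 write@5
I3 mul r4: issue@4 deps=(1,2) exec_start@6 write@9
I4 mul r4: issue@5 deps=(1,None) exec_start@6 write@9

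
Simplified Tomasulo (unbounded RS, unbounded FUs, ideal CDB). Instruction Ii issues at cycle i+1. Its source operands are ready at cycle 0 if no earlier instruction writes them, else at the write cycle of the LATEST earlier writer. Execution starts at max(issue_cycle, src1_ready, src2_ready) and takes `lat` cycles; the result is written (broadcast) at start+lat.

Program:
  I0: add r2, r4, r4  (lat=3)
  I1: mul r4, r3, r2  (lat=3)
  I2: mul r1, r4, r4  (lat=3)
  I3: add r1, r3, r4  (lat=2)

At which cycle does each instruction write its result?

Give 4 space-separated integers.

I0 add r2: issue@1 deps=(None,None) exec_start@1 write@4
I1 mul r4: issue@2 deps=(None,0) exec_start@4 write@7
I2 mul r1: issue@3 deps=(1,1) exec_start@7 write@10
I3 add r1: issue@4 deps=(None,1) exec_start@7 write@9

Answer: 4 7 10 9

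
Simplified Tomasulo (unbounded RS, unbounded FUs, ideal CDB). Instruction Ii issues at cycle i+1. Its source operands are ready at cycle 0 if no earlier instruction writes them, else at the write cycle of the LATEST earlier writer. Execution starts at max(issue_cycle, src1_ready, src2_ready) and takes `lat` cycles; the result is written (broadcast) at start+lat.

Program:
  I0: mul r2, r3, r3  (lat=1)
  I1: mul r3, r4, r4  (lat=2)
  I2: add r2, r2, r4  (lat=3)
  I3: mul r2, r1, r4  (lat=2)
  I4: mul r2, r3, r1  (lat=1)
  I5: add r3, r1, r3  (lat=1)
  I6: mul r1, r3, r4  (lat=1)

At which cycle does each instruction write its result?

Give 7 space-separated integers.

Answer: 2 4 6 6 6 7 8

Derivation:
I0 mul r2: issue@1 deps=(None,None) exec_start@1 write@2
I1 mul r3: issue@2 deps=(None,None) exec_start@2 write@4
I2 add r2: issue@3 deps=(0,None) exec_start@3 write@6
I3 mul r2: issue@4 deps=(None,None) exec_start@4 write@6
I4 mul r2: issue@5 deps=(1,None) exec_start@5 write@6
I5 add r3: issue@6 deps=(None,1) exec_start@6 write@7
I6 mul r1: issue@7 deps=(5,None) exec_start@7 write@8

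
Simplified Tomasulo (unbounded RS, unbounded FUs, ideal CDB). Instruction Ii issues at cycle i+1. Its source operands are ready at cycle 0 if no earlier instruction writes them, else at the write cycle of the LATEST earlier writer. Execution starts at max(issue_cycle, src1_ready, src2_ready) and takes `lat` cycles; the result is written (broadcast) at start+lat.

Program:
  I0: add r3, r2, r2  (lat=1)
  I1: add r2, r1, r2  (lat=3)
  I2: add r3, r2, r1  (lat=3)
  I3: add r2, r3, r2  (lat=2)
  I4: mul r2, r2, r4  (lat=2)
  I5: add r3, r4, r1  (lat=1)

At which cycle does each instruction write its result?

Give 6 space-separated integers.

I0 add r3: issue@1 deps=(None,None) exec_start@1 write@2
I1 add r2: issue@2 deps=(None,None) exec_start@2 write@5
I2 add r3: issue@3 deps=(1,None) exec_start@5 write@8
I3 add r2: issue@4 deps=(2,1) exec_start@8 write@10
I4 mul r2: issue@5 deps=(3,None) exec_start@10 write@12
I5 add r3: issue@6 deps=(None,None) exec_start@6 write@7

Answer: 2 5 8 10 12 7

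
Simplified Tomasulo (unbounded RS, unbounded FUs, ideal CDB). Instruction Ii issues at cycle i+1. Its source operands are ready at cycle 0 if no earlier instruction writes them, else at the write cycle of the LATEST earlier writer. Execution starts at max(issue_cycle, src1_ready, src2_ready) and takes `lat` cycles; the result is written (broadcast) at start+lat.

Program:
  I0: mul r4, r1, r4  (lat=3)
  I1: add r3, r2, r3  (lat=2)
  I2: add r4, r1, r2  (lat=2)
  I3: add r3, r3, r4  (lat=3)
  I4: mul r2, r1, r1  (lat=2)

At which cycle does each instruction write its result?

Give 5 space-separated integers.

I0 mul r4: issue@1 deps=(None,None) exec_start@1 write@4
I1 add r3: issue@2 deps=(None,None) exec_start@2 write@4
I2 add r4: issue@3 deps=(None,None) exec_start@3 write@5
I3 add r3: issue@4 deps=(1,2) exec_start@5 write@8
I4 mul r2: issue@5 deps=(None,None) exec_start@5 write@7

Answer: 4 4 5 8 7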